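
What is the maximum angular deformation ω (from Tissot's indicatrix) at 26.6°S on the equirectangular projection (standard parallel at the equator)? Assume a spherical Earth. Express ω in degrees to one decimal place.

6.4°

For the equirectangular projection with φ₀ = 0 (plate carrée), h = 1 along meridians and k = sec φ along parallels.
At 26.6°: h = 1.000, k = 1.118; principal scales a = 1.118, b = 1.000.
sin(ω/2) = (a − b)/(a + b) = 0.1184/2.118 = 0.05588, so ω = 2 arcsin(0.05588) ≈ 6.4°.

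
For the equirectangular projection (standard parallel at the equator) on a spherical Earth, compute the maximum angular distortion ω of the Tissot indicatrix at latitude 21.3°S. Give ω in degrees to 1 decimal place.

Plate carrée maps x = Rλ, y = Rφ. The meridian scale is h = 1 and the parallel scale is k = 1/cos φ = sec φ.
At 21.3°: h = 1.000, k = 1.073; principal scales a = 1.073, b = 1.000.
sin(ω/2) = (a − b)/(a + b) = 0.07332/2.073 = 0.03536, so ω = 2 arcsin(0.03536) ≈ 4.1°.

4.1°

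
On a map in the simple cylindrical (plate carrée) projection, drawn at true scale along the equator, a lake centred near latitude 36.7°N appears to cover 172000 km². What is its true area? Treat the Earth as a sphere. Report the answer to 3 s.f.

138000 km²

Plate carrée maps x = Rλ, y = Rφ. The meridian scale is h = 1 and the parallel scale is k = 1/cos φ = sec φ.
Areal scale = h·k = 1 × sec φ; at 36.7°, h = 1.000, k = 1.247, so h·k = 1.247.
True area = apparent / (areal scale) = 172000 / 1.247 ≈ 138000 km².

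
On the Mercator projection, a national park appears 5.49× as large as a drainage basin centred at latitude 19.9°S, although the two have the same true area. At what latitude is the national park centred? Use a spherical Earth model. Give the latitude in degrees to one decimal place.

66.3°

For equal true areas on Mercator, apparent areas scale as sec²φ, so the ratio is cos²φ₂ / cos²φ₁.
cos²φ₂ / cos²φ₁ = 5.49  ⇒  cos φ₁ = cos 19.9° / √5.49 = 0.9403/2.343 = 0.4013.
φ₁ = arccos(0.4013) ≈ 66.3°.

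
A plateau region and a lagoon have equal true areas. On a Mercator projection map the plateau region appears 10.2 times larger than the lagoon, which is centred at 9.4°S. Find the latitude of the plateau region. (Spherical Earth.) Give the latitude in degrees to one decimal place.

72.0°

Mercator areal scale is sec²φ, so apparent-area ratio = sec²φ₁ / sec²φ₂ = cos²φ₂ / cos²φ₁.
cos²φ₂ / cos²φ₁ = 10.2  ⇒  cos φ₁ = cos 9.4° / √10.2 = 0.9866/3.194 = 0.3089.
φ₁ = arccos(0.3089) ≈ 72.0°.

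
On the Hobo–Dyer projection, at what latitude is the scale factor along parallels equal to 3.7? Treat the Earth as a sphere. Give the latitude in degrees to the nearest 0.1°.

The Hobo–Dyer projection is cylindrical equal-area with φ₀ = 37.5°. For cylindrical equal-area with standard parallel φ₀, h = cos φ / cos φ₀ and k = cos φ₀ / cos φ, so h·k = 1.
k = cos φ₀ / cos φ = 3.7  ⇒  cos φ = cos 37.5° / 3.7 = 0.2144.
φ = arccos(0.2144) ≈ 77.6°.

77.6°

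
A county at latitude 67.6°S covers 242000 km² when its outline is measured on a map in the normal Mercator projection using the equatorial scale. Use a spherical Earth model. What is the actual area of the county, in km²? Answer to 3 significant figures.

35100 km²

Mercator is conformal, so the point scale is isotropic: h = k = sec φ = 1/cos φ.
Areal scale = k² = sec²φ = 1/cos²(67.6°) = 1/0.3811² = 6.886.
True area = apparent / (areal scale) = 242000 / 6.886 ≈ 35100 km².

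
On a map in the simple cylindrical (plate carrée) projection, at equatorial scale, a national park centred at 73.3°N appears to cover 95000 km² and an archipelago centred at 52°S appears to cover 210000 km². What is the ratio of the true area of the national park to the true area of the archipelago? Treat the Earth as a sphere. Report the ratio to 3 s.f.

0.211

On the plate carrée, areal scale = h·k = 1 × sec φ, so true area = apparent × cos φ.
True area of national park: 95000 × cos(73.3°) = 95000 × 0.2874 = 27300 km².
True area of archipelago: 210000 × cos(52°) = 210000 × 0.6157 = 129300 km².
Ratio = 27300 / 129300 ≈ 0.211.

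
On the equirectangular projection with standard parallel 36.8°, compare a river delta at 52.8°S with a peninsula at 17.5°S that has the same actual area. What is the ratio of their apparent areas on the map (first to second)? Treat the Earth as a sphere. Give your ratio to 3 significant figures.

1.58

With standard parallel φ₀ = 36.8°, the equirectangular projection gives x = Rλ cos φ₀, y = Rφ, so h = 1 and k = cos 36.8° / cos φ.
Areal scale at 52.8°: h·k = 1.000 × 1.324 = 1.324.
Areal scale at 17.5°: h·k = 1.000 × 0.8396 = 0.8396.
Ratio = 1.324/0.8396 ≈ 1.58.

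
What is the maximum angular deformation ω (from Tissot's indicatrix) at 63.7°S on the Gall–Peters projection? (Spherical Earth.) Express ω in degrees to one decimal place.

51.7°

The Gall–Peters projection is cylindrical equal-area with φ₀ = 45°. A cylindrical equal-area projection with standard parallel φ₀ has meridian scale h = cos φ / cos φ₀ and parallel scale k = cos φ₀ / cos φ (so areas are preserved, h·k = 1).
At 63.7°: h = 0.6266, k = 1.596; principal scales a = 1.596, b = 0.6266.
sin(ω/2) = (a − b)/(a + b) = 0.9693/2.223 = 0.4361, so ω = 2 arcsin(0.4361) ≈ 51.7°.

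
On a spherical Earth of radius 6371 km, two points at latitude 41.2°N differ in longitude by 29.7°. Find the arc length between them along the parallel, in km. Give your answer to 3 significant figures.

Arc length along a parallel = R cos φ · Δλ (with Δλ in radians).
= 6371 × cos 41.2° × (29.7° × π/180) = 6371 × 0.7524 × 0.5184 ≈ 2480 km.

2480 km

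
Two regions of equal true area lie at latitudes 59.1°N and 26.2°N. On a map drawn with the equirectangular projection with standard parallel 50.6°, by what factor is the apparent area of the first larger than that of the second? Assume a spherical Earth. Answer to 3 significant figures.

1.75

In the equirectangular projection with standard parallel φ₀ = 50.6° (x = Rλ cos φ₀, y = Rφ), meridians are true-scale (h = 1) and the parallel scale is k = cos φ₀ / cos φ.
Areal scale at 59.1°: h·k = 1.000 × 1.236 = 1.236.
Areal scale at 26.2°: h·k = 1.000 × 0.7074 = 0.7074.
Ratio = 1.236/0.7074 ≈ 1.75.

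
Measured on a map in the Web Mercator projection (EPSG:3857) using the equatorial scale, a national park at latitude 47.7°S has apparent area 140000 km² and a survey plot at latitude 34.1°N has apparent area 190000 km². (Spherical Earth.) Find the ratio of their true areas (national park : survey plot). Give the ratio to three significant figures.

0.487

On Mercator the areal scale is sec²φ, so true area = apparent × cos²φ.
True area of national park: 140000 × cos²(47.7°) = 140000 × 0.4529 = 63410 km².
True area of survey plot: 190000 × cos²(34.1°) = 190000 × 0.6857 = 130300 km².
Ratio = 63410 / 130300 ≈ 0.487.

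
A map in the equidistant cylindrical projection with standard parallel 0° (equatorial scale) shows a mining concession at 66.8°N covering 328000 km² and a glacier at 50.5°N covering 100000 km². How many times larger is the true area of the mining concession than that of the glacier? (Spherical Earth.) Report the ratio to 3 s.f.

Plate carrée has h = 1 and k = sec φ, giving areal scale sec φ; true area = (apparent area) · cos φ.
True area of mining concession: 328000 × cos(66.8°) = 328000 × 0.3939 = 129200 km².
True area of glacier: 100000 × cos(50.5°) = 100000 × 0.6361 = 63610 km².
Ratio = 129200 / 63610 ≈ 2.03.

2.03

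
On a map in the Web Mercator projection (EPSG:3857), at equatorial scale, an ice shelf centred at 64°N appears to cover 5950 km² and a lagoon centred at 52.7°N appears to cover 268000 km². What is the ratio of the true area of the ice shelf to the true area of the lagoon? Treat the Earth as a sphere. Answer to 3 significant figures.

Mercator's areal exaggeration is sec²φ; hence true area = (apparent area) · cos²φ.
True area of ice shelf: 5950 × cos²(64°) = 5950 × 0.1922 = 1143 km².
True area of lagoon: 268000 × cos²(52.7°) = 268000 × 0.3672 = 98420 km².
Ratio = 1143 / 98420 ≈ 0.0116.

0.0116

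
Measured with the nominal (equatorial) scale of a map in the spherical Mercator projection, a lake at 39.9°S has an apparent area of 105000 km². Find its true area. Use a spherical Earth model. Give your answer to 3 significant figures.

For Mercator, h = k = sec φ (a conformal cylindrical projection has a single point scale, 1/cos φ).
Areal scale = k² = sec²φ = 1/cos²(39.9°) = 1/0.7672² = 1.699.
True area = apparent / (areal scale) = 105000 / 1.699 ≈ 61800 km².

61800 km²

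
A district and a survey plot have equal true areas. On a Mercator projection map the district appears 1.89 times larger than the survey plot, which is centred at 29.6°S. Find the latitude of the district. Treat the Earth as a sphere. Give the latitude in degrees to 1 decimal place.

50.8°

Mercator areal scale is sec²φ, so apparent-area ratio = sec²φ₁ / sec²φ₂ = cos²φ₂ / cos²φ₁.
cos²φ₂ / cos²φ₁ = 1.89  ⇒  cos φ₁ = cos 29.6° / √1.89 = 0.8695/1.375 = 0.6325.
φ₁ = arccos(0.6325) ≈ 50.8°.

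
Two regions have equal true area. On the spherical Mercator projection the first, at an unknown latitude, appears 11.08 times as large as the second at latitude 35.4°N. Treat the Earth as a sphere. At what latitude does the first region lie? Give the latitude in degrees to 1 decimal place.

For equal true areas on Mercator, apparent areas scale as sec²φ, so the ratio is cos²φ₂ / cos²φ₁.
cos²φ₂ / cos²φ₁ = 11.08  ⇒  cos φ₁ = cos 35.4° / √11.08 = 0.8151/3.329 = 0.2449.
φ₁ = arccos(0.2449) ≈ 75.8°.

75.8°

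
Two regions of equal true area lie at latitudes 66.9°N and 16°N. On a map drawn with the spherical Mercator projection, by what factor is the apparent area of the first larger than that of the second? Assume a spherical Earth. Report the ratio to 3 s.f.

6.00

Mercator is conformal with k = sec φ, so areal scale = k² = sec²φ.
At 66.9°: sec²(66.9°) = 1/0.3923² = 6.497.
At 16°: sec²(16°) = 1/0.9613² = 1.082.
Ratio = 6.497/1.082 = cos²(16°)/cos²(66.9°) ≈ 6.00.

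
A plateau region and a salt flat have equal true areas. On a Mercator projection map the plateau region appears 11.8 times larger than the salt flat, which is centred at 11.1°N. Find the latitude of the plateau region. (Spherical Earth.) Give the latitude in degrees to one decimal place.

Mercator areal scale is sec²φ, so apparent-area ratio = sec²φ₁ / sec²φ₂ = cos²φ₂ / cos²φ₁.
cos²φ₂ / cos²φ₁ = 11.8  ⇒  cos φ₁ = cos 11.1° / √11.8 = 0.9813/3.435 = 0.2857.
φ₁ = arccos(0.2857) ≈ 73.4°.

73.4°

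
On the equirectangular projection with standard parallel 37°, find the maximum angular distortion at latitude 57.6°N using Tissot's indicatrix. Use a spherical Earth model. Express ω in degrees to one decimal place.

22.7°

With standard parallel φ₀ = 37°, the equirectangular projection gives x = Rλ cos φ₀, y = Rφ, so h = 1 and k = cos 37° / cos φ.
At 57.6°: h = 1.000, k = 1.490; principal scales a = 1.490, b = 1.000.
sin(ω/2) = (a − b)/(a + b) = 0.4905/2.490 = 0.1969, so ω = 2 arcsin(0.1969) ≈ 22.7°.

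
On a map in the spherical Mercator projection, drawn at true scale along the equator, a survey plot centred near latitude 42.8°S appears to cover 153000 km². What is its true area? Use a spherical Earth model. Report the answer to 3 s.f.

Mercator is conformal, so the point scale is isotropic: h = k = sec φ = 1/cos φ.
Areal scale = k² = sec²φ = 1/cos²(42.8°) = 1/0.7337² = 1.857.
True area = apparent / (areal scale) = 153000 / 1.857 ≈ 82400 km².

82400 km²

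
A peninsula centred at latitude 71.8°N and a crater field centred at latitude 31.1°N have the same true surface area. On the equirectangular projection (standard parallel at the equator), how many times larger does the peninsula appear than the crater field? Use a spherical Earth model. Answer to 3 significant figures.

2.74

Plate carrée maps x = Rλ, y = Rφ. The meridian scale is h = 1 and the parallel scale is k = 1/cos φ = sec φ.
Areal scale at 71.8°: h·k = 1.000 × 3.202 = 3.202.
Areal scale at 31.1°: h·k = 1.000 × 1.168 = 1.168.
Ratio = 3.202/1.168 ≈ 2.74.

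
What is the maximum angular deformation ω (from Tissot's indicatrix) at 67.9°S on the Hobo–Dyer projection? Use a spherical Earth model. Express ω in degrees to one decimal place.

The Hobo–Dyer projection is cylindrical equal-area with φ₀ = 37.5°. For cylindrical equal-area with standard parallel φ₀, h = cos φ / cos φ₀ and k = cos φ₀ / cos φ, so h·k = 1.
At 67.9°: h = 0.4742, k = 2.109; principal scales a = 2.109, b = 0.4742.
sin(ω/2) = (a − b)/(a + b) = 1.635/2.583 = 0.6328, so ω = 2 arcsin(0.6328) ≈ 78.5°.

78.5°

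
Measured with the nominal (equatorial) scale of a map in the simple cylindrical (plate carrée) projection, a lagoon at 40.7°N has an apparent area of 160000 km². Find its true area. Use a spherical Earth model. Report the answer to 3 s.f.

For the equirectangular projection with φ₀ = 0 (plate carrée), h = 1 along meridians and k = sec φ along parallels.
Areal scale = h·k = 1 × sec φ; at 40.7°, h = 1.000, k = 1.319, so h·k = 1.319.
True area = apparent / (areal scale) = 160000 / 1.319 ≈ 121000 km².

121000 km²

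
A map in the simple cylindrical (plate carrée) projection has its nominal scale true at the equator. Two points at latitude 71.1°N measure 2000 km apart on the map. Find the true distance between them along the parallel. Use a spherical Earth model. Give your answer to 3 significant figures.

648 km

In the plate carrée (x = Rλ, y = Rφ), meridians are true-scale (h = 1) and parallels are stretched by k = sec φ.
Along the parallel at 71.1°, map distances are exaggerated by k = sec 71.1° = 3.087.
True distance = 2000 / 3.087 = 2000 × cos 71.1° ≈ 648 km.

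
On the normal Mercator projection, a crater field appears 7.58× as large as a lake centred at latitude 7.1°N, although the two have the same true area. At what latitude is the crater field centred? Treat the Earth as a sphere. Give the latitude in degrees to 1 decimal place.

For equal true areas on Mercator, apparent areas scale as sec²φ, so the ratio is cos²φ₂ / cos²φ₁.
cos²φ₂ / cos²φ₁ = 7.58  ⇒  cos φ₁ = cos 7.1° / √7.58 = 0.9923/2.753 = 0.3604.
φ₁ = arccos(0.3604) ≈ 68.9°.

68.9°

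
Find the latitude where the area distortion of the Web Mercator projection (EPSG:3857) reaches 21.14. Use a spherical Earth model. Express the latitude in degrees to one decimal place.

77.4°

Mercator areal scale is sec²φ.
sec²φ = 21.14  ⇒  cos²φ = 0.04730  ⇒  cos φ = 0.2175.
φ = arccos(0.2175) ≈ 77.4°.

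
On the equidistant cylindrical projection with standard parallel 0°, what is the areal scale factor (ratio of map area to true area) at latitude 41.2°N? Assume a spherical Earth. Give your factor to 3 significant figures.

1.33

Plate carrée maps x = Rλ, y = Rφ. The meridian scale is h = 1 and the parallel scale is k = 1/cos φ = sec φ.
Areal scale = h·k = 1 × sec φ; at 41.2°, h = 1.000, k = 1.329, so h·k = 1.329.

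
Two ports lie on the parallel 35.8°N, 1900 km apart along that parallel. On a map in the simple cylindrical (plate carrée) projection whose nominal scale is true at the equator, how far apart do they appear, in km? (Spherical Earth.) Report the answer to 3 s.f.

2340 km

For the equirectangular projection with φ₀ = 0 (plate carrée), h = 1 along meridians and k = sec φ along parallels.
Along the parallel, k = sec 35.8° = 1/0.8111 = 1.233.
Map distance = 1900 × 1.233 ≈ 2340 km.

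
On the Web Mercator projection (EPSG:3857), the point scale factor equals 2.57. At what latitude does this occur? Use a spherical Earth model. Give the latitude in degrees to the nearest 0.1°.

67.1°

Mercator scale is k = sec φ = 1/cos φ.
1/cos φ = 2.57  ⇒  cos φ = 0.3891  ⇒  φ = arccos(0.3891) ≈ 67.1°.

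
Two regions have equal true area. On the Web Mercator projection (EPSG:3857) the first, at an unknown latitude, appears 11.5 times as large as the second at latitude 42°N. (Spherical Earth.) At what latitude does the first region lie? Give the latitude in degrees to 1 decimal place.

77.3°

On Mercator, (apparent₁)/(apparent₂) = sec²φ₁ / sec²φ₂ when true areas are equal.
cos²φ₂ / cos²φ₁ = 11.5  ⇒  cos φ₁ = cos 42° / √11.5 = 0.7431/3.391 = 0.2191.
φ₁ = arccos(0.2191) ≈ 77.3°.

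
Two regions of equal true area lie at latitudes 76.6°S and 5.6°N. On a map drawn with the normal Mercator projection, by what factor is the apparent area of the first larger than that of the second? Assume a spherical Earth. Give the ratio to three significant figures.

18.4

On Mercator, area is exaggerated by sec²φ = 1/cos²φ.
At 76.6°: sec²(76.6°) = 1/0.2317² = 18.62.
At 5.6°: sec²(5.6°) = 1/0.9952² = 1.010.
Ratio = 18.62/1.010 = cos²(5.6°)/cos²(76.6°) ≈ 18.4.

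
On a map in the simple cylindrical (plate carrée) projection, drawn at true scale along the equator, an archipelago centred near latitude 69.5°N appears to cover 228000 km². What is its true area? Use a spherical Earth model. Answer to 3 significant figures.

79800 km²

Plate carrée maps x = Rλ, y = Rφ. The meridian scale is h = 1 and the parallel scale is k = 1/cos φ = sec φ.
Areal scale = h·k = 1 × sec φ; at 69.5°, h = 1.000, k = 2.855, so h·k = 2.855.
True area = apparent / (areal scale) = 228000 / 2.855 ≈ 79800 km².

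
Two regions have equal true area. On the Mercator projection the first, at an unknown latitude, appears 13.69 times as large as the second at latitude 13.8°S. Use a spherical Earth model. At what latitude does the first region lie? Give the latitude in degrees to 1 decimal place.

74.8°

For equal true areas on Mercator, apparent areas scale as sec²φ, so the ratio is cos²φ₂ / cos²φ₁.
cos²φ₂ / cos²φ₁ = 13.69  ⇒  cos φ₁ = cos 13.8° / √13.69 = 0.9711/3.700 = 0.2625.
φ₁ = arccos(0.2625) ≈ 74.8°.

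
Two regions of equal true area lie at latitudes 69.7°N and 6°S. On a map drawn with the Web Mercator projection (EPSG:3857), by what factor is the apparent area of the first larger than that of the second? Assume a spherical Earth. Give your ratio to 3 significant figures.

8.22

Mercator areal scale is sec²φ.
At 69.7°: sec²(69.7°) = 1/0.3469² = 8.308.
At 6°: sec²(6°) = 1/0.9945² = 1.011.
Ratio = 8.308/1.011 = cos²(6°)/cos²(69.7°) ≈ 8.22.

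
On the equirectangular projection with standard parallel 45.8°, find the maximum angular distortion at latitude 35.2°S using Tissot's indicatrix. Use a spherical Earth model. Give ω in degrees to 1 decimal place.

9.1°

In the equirectangular projection with standard parallel φ₀ = 45.8° (x = Rλ cos φ₀, y = Rφ), meridians are true-scale (h = 1) and the parallel scale is k = cos φ₀ / cos φ.
At 35.2°: h = 1.000, k = 0.8532; principal scales a = 1.000, b = 0.8532.
sin(ω/2) = (a − b)/(a + b) = 0.1468/1.853 = 0.07923, so ω = 2 arcsin(0.07923) ≈ 9.1°.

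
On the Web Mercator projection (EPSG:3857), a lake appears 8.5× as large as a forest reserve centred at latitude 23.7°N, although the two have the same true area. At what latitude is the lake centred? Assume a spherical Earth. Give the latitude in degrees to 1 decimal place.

71.7°

For equal true areas on Mercator, apparent areas scale as sec²φ, so the ratio is cos²φ₂ / cos²φ₁.
cos²φ₂ / cos²φ₁ = 8.5  ⇒  cos φ₁ = cos 23.7° / √8.5 = 0.9157/2.915 = 0.3141.
φ₁ = arccos(0.3141) ≈ 71.7°.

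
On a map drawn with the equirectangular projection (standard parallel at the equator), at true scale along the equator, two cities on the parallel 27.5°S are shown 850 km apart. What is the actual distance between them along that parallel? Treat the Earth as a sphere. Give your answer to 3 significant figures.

754 km

In the plate carrée (x = Rλ, y = Rφ), meridians are true-scale (h = 1) and parallels are stretched by k = sec φ.
Along the parallel at 27.5°, map distances are exaggerated by k = sec 27.5° = 1.127.
True distance = 850 / 1.127 = 850 × cos 27.5° ≈ 754 km.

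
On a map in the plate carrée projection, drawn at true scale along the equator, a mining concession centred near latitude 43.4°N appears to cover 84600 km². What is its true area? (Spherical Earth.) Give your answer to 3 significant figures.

In the plate carrée (x = Rλ, y = Rφ), meridians are true-scale (h = 1) and parallels are stretched by k = sec φ.
Areal scale = h·k = 1 × sec φ; at 43.4°, h = 1.000, k = 1.376, so h·k = 1.376.
True area = apparent / (areal scale) = 84600 / 1.376 ≈ 61500 km².

61500 km²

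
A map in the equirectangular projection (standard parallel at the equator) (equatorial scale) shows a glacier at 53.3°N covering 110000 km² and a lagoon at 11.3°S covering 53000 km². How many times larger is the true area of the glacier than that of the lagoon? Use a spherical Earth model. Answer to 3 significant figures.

Plate carrée has h = 1 and k = sec φ, giving areal scale sec φ; true area = (apparent area) · cos φ.
True area of glacier: 110000 × cos(53.3°) = 110000 × 0.5976 = 65740 km².
True area of lagoon: 53000 × cos(11.3°) = 53000 × 0.9806 = 51970 km².
Ratio = 65740 / 51970 ≈ 1.26.

1.26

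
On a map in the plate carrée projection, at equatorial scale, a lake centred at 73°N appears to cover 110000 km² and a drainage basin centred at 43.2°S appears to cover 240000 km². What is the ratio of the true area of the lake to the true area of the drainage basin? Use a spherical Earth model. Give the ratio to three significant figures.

0.184

Plate carrée has h = 1 and k = sec φ, giving areal scale sec φ; true area = (apparent area) · cos φ.
True area of lake: 110000 × cos(73°) = 110000 × 0.2924 = 32160 km².
True area of drainage basin: 240000 × cos(43.2°) = 240000 × 0.7290 = 175000 km².
Ratio = 32160 / 175000 ≈ 0.184.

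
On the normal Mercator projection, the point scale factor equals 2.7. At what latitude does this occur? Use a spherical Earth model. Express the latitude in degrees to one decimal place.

68.3°

Mercator scale is k = sec φ = 1/cos φ.
1/cos φ = 2.7  ⇒  cos φ = 0.3704  ⇒  φ = arccos(0.3704) ≈ 68.3°.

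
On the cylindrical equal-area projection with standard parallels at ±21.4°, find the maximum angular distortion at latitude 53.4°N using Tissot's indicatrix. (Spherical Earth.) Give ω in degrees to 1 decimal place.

Cylindrical equal-area (φ₀ = 21.4°): h = cos φ / cos 21.4° along meridians, k = cos 21.4° / cos φ along parallels; h·k = 1.
At 53.4°: h = 0.6404, k = 1.562; principal scales a = 1.562, b = 0.6404.
sin(ω/2) = (a − b)/(a + b) = 0.9212/2.202 = 0.4184, so ω = 2 arcsin(0.4184) ≈ 49.5°.

49.5°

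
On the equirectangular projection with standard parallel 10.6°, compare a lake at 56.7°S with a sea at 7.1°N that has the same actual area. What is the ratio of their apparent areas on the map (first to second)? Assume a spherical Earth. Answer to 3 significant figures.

The equidistant cylindrical projection with φ₀ = 10.6° has h = 1 (meridians true) and k = cos φ₀ / cos φ along parallels.
Areal scale at 56.7°: h·k = 1.000 × 1.790 = 1.790.
Areal scale at 7.1°: h·k = 1.000 × 0.9905 = 0.9905.
Ratio = 1.790/0.9905 ≈ 1.81.

1.81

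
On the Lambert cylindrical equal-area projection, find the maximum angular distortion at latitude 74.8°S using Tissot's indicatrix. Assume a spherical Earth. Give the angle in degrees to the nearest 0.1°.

121.2°

The Lambert cylindrical equal-area projection is the cylindrical equal-area projection with its standard parallel at the equator (φ₀ = 0). A cylindrical equal-area projection with standard parallel φ₀ has meridian scale h = cos φ / cos φ₀ and parallel scale k = cos φ₀ / cos φ (so areas are preserved, h·k = 1).
At 74.8°: h = 0.2622, k = 3.814; principal scales a = 3.814, b = 0.2622.
sin(ω/2) = (a − b)/(a + b) = 3.552/4.076 = 0.8714, so ω = 2 arcsin(0.8714) ≈ 121.2°.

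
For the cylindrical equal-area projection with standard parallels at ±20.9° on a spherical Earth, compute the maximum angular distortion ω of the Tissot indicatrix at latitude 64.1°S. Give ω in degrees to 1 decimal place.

For cylindrical equal-area with standard parallel φ₀, h = cos φ / cos φ₀ and k = cos φ₀ / cos φ, so h·k = 1.
At 64.1°: h = 0.4676, k = 2.139; principal scales a = 2.139, b = 0.4676.
sin(ω/2) = (a − b)/(a + b) = 1.671/2.606 = 0.6412, so ω = 2 arcsin(0.6412) ≈ 79.8°.

79.8°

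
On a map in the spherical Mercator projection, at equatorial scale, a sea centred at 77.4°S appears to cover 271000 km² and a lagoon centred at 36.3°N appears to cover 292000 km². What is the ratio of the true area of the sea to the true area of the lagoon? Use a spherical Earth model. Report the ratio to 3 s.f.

Mercator's areal exaggeration is sec²φ; hence true area = (apparent area) · cos²φ.
True area of sea: 271000 × cos²(77.4°) = 271000 × 0.04759 = 12900 km².
True area of lagoon: 292000 × cos²(36.3°) = 292000 × 0.6495 = 189700 km².
Ratio = 12900 / 189700 ≈ 0.0680.

0.0680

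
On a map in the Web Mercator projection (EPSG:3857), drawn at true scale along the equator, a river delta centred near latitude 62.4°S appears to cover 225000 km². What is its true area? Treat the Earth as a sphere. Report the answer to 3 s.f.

48300 km²

The Mercator projection is conformal; its linear scale factor is the same in every direction and equals sec φ = 1/cos φ.
Areal scale = k² = sec²φ = 1/cos²(62.4°) = 1/0.4633² = 4.659.
True area = apparent / (areal scale) = 225000 / 4.659 ≈ 48300 km².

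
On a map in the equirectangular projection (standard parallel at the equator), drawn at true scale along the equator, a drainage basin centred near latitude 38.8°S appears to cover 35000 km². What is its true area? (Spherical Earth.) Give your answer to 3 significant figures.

27300 km²

Plate carrée maps x = Rλ, y = Rφ. The meridian scale is h = 1 and the parallel scale is k = 1/cos φ = sec φ.
Areal scale = h·k = 1 × sec φ; at 38.8°, h = 1.000, k = 1.283, so h·k = 1.283.
True area = apparent / (areal scale) = 35000 / 1.283 ≈ 27300 km².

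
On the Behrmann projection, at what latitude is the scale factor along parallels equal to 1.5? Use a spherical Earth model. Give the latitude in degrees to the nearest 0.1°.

The Behrmann projection is cylindrical equal-area with φ₀ = 30°. A cylindrical equal-area projection with standard parallel φ₀ has meridian scale h = cos φ / cos φ₀ and parallel scale k = cos φ₀ / cos φ (so areas are preserved, h·k = 1).
k = cos φ₀ / cos φ = 1.5  ⇒  cos φ = cos 30° / 1.5 = 0.5774.
φ = arccos(0.5774) ≈ 54.7°.

54.7°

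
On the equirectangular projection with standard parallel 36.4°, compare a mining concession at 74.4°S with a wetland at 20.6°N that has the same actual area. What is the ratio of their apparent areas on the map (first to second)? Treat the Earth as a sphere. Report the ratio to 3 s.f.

In the equirectangular projection with standard parallel φ₀ = 36.4° (x = Rλ cos φ₀, y = Rφ), meridians are true-scale (h = 1) and the parallel scale is k = cos φ₀ / cos φ.
Areal scale at 74.4°: h·k = 1.000 × 2.993 = 2.993.
Areal scale at 20.6°: h·k = 1.000 × 0.8599 = 0.8599.
Ratio = 2.993/0.8599 ≈ 3.48.

3.48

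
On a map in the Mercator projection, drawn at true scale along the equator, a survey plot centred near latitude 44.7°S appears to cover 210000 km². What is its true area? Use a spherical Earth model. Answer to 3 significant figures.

The Mercator projection is conformal; its linear scale factor is the same in every direction and equals sec φ = 1/cos φ.
Areal scale = k² = sec²φ = 1/cos²(44.7°) = 1/0.7108² = 1.979.
True area = apparent / (areal scale) = 210000 / 1.979 ≈ 106000 km².

106000 km²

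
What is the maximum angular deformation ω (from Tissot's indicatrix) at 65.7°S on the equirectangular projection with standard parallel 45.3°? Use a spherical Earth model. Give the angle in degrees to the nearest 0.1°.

30.4°

The equidistant cylindrical projection with φ₀ = 45.3° has h = 1 (meridians true) and k = cos φ₀ / cos φ along parallels.
At 65.7°: h = 1.000, k = 1.709; principal scales a = 1.709, b = 1.000.
sin(ω/2) = (a − b)/(a + b) = 0.7093/2.709 = 0.2618, so ω = 2 arcsin(0.2618) ≈ 30.4°.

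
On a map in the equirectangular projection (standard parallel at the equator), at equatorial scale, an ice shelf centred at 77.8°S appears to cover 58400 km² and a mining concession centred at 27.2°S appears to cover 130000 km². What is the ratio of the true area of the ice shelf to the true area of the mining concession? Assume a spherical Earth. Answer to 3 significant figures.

0.107

Plate carrée has h = 1 and k = sec φ, giving areal scale sec φ; true area = (apparent area) · cos φ.
True area of ice shelf: 58400 × cos(77.8°) = 58400 × 0.2113 = 12340 km².
True area of mining concession: 130000 × cos(27.2°) = 130000 × 0.8894 = 115600 km².
Ratio = 12340 / 115600 ≈ 0.107.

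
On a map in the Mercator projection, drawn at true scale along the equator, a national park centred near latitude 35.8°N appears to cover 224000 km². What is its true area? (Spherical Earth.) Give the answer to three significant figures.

147000 km²

Mercator is conformal, so the point scale is isotropic: h = k = sec φ = 1/cos φ.
Areal scale = k² = sec²φ = 1/cos²(35.8°) = 1/0.8111² = 1.520.
True area = apparent / (areal scale) = 224000 / 1.520 ≈ 147000 km².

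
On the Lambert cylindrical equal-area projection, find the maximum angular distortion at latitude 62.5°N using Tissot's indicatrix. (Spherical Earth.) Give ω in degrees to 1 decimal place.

The Lambert cylindrical equal-area projection is the cylindrical equal-area projection with its standard parallel at the equator (φ₀ = 0). For cylindrical equal-area with standard parallel φ₀, h = cos φ / cos φ₀ and k = cos φ₀ / cos φ, so h·k = 1.
At 62.5°: h = 0.4617, k = 2.166; principal scales a = 2.166, b = 0.4617.
sin(ω/2) = (a − b)/(a + b) = 1.704/2.627 = 0.6485, so ω = 2 arcsin(0.6485) ≈ 80.9°.

80.9°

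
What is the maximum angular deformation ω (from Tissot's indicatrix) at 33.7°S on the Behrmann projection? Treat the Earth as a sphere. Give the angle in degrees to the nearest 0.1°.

4.6°

Behrmann is a cylindrical equal-area projection with standard parallels at ±30°. A cylindrical equal-area projection with standard parallel φ₀ has meridian scale h = cos φ / cos φ₀ and parallel scale k = cos φ₀ / cos φ (so areas are preserved, h·k = 1).
At 33.7°: h = 0.9607, k = 1.041; principal scales a = 1.041, b = 0.9607.
sin(ω/2) = (a − b)/(a + b) = 0.08030/2.002 = 0.04012, so ω = 2 arcsin(0.04012) ≈ 4.6°.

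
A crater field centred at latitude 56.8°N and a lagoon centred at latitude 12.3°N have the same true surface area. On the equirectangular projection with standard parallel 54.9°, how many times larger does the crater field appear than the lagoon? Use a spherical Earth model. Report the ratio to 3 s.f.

1.78

With standard parallel φ₀ = 54.9°, the equirectangular projection gives x = Rλ cos φ₀, y = Rφ, so h = 1 and k = cos 54.9° / cos φ.
Areal scale at 56.8°: h·k = 1.000 × 1.050 = 1.050.
Areal scale at 12.3°: h·k = 1.000 × 0.5885 = 0.5885.
Ratio = 1.050/0.5885 ≈ 1.78.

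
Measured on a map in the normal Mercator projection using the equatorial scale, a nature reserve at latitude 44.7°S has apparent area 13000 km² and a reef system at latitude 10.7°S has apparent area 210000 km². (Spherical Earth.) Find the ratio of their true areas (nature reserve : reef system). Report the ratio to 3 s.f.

0.0324

Since Mercator area scale is 1/cos²φ, the true area equals the apparent area multiplied by cos²φ.
True area of nature reserve: 13000 × cos²(44.7°) = 13000 × 0.5052 = 6568 km².
True area of reef system: 210000 × cos²(10.7°) = 210000 × 0.9655 = 202800 km².
Ratio = 6568 / 202800 ≈ 0.0324.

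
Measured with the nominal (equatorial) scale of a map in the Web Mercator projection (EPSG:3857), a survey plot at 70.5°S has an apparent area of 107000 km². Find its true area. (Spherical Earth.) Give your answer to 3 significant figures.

The Mercator projection is conformal; its linear scale factor is the same in every direction and equals sec φ = 1/cos φ.
Areal scale = k² = sec²φ = 1/cos²(70.5°) = 1/0.3338² = 8.974.
True area = apparent / (areal scale) = 107000 / 8.974 ≈ 11900 km².

11900 km²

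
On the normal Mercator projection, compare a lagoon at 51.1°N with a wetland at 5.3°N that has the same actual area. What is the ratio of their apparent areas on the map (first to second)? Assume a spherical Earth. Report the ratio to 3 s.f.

Mercator is conformal with k = sec φ, so areal scale = k² = sec²φ.
At 51.1°: sec²(51.1°) = 1/0.6280² = 2.536.
At 5.3°: sec²(5.3°) = 1/0.9957² = 1.009.
Ratio = 2.536/1.009 = cos²(5.3°)/cos²(51.1°) ≈ 2.51.

2.51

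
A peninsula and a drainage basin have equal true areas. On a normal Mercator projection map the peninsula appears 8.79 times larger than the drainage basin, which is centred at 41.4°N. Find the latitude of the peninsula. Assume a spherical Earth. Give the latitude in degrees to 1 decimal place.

On Mercator, (apparent₁)/(apparent₂) = sec²φ₁ / sec²φ₂ when true areas are equal.
cos²φ₂ / cos²φ₁ = 8.79  ⇒  cos φ₁ = cos 41.4° / √8.79 = 0.7501/2.965 = 0.2530.
φ₁ = arccos(0.2530) ≈ 75.3°.

75.3°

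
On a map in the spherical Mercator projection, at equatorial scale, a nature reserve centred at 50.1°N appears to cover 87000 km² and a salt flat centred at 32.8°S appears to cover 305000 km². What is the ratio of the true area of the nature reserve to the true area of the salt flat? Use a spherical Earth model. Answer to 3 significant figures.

0.166

On Mercator the areal scale is sec²φ, so true area = apparent × cos²φ.
True area of nature reserve: 87000 × cos²(50.1°) = 87000 × 0.4115 = 35800 km².
True area of salt flat: 305000 × cos²(32.8°) = 305000 × 0.7066 = 215500 km².
Ratio = 35800 / 215500 ≈ 0.166.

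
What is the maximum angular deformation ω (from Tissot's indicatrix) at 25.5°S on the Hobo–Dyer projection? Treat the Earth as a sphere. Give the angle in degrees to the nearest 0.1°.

14.7°

The Hobo–Dyer projection is cylindrical equal-area with φ₀ = 37.5°. Cylindrical equal-area (φ₀ = 37.5°): h = cos φ / cos 37.5° along meridians, k = cos 37.5° / cos φ along parallels; h·k = 1.
At 25.5°: h = 1.138, k = 0.8790; principal scales a = 1.138, b = 0.8790.
sin(ω/2) = (a − b)/(a + b) = 0.2587/2.017 = 0.1283, so ω = 2 arcsin(0.1283) ≈ 14.7°.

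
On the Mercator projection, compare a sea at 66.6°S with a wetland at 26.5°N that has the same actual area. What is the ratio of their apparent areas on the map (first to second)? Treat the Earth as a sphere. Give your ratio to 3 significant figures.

5.08

Mercator areal scale is sec²φ.
At 66.6°: sec²(66.6°) = 1/0.3971² = 6.340.
At 26.5°: sec²(26.5°) = 1/0.8949² = 1.249.
Ratio = 6.340/1.249 = cos²(26.5°)/cos²(66.6°) ≈ 5.08.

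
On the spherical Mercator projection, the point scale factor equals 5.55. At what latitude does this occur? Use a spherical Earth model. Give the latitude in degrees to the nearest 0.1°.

79.6°

Mercator scale is k = sec φ = 1/cos φ.
1/cos φ = 5.55  ⇒  cos φ = 0.1802  ⇒  φ = arccos(0.1802) ≈ 79.6°.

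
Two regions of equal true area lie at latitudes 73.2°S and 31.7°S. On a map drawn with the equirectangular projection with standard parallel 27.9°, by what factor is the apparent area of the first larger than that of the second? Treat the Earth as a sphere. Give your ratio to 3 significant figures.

The equidistant cylindrical projection with φ₀ = 27.9° has h = 1 (meridians true) and k = cos φ₀ / cos φ along parallels.
Areal scale at 73.2°: h·k = 1.000 × 3.058 = 3.058.
Areal scale at 31.7°: h·k = 1.000 × 1.039 = 1.039.
Ratio = 3.058/1.039 ≈ 2.94.

2.94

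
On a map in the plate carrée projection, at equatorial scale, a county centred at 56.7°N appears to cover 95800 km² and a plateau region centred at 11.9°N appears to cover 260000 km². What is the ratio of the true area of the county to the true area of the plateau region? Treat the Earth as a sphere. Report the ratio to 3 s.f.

0.207

Plate carrée has h = 1 and k = sec φ, giving areal scale sec φ; true area = (apparent area) · cos φ.
True area of county: 95800 × cos(56.7°) = 95800 × 0.5490 = 52600 km².
True area of plateau region: 260000 × cos(11.9°) = 260000 × 0.9785 = 254400 km².
Ratio = 52600 / 254400 ≈ 0.207.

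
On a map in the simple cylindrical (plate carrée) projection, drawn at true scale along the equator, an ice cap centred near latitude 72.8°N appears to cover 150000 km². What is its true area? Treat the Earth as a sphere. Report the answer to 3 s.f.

44400 km²

For the equirectangular projection with φ₀ = 0 (plate carrée), h = 1 along meridians and k = sec φ along parallels.
Areal scale = h·k = 1 × sec φ; at 72.8°, h = 1.000, k = 3.382, so h·k = 3.382.
True area = apparent / (areal scale) = 150000 / 3.382 ≈ 44400 km².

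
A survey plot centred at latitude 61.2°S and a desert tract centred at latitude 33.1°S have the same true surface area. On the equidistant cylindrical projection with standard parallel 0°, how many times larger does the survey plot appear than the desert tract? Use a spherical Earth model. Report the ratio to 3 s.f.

For the equirectangular projection with φ₀ = 0 (plate carrée), h = 1 along meridians and k = sec φ along parallels.
Areal scale at 61.2°: h·k = 1.000 × 2.076 = 2.076.
Areal scale at 33.1°: h·k = 1.000 × 1.194 = 1.194.
Ratio = 2.076/1.194 ≈ 1.74.

1.74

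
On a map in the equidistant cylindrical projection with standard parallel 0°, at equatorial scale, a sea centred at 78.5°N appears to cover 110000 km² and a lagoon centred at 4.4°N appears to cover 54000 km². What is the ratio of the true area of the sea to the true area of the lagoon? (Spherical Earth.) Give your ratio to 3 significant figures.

On the plate carrée, areal scale = h·k = 1 × sec φ, so true area = apparent × cos φ.
True area of sea: 110000 × cos(78.5°) = 110000 × 0.1994 = 21930 km².
True area of lagoon: 54000 × cos(4.4°) = 54000 × 0.9971 = 53840 km².
Ratio = 21930 / 53840 ≈ 0.407.

0.407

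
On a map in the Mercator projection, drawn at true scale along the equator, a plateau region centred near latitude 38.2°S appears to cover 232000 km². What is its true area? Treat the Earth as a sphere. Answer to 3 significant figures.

143000 km²

The Mercator projection is conformal; its linear scale factor is the same in every direction and equals sec φ = 1/cos φ.
Areal scale = k² = sec²φ = 1/cos²(38.2°) = 1/0.7859² = 1.619.
True area = apparent / (areal scale) = 232000 / 1.619 ≈ 143000 km².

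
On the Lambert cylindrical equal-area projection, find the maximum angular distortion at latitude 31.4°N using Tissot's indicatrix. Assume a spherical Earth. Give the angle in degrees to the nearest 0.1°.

18.1°

The Lambert cylindrical equal-area projection is the cylindrical equal-area projection with its standard parallel at the equator (φ₀ = 0). Cylindrical equal-area (φ₀ = 0°): h = cos φ / cos 0° along meridians, k = cos 0° / cos φ along parallels; h·k = 1.
At 31.4°: h = 0.8536, k = 1.172; principal scales a = 1.172, b = 0.8536.
sin(ω/2) = (a − b)/(a + b) = 0.3180/2.025 = 0.1570, so ω = 2 arcsin(0.1570) ≈ 18.1°.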